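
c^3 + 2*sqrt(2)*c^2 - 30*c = c*(c - 3*sqrt(2))*(c + 5*sqrt(2))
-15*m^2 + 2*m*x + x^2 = (-3*m + x)*(5*m + x)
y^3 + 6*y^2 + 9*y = y*(y + 3)^2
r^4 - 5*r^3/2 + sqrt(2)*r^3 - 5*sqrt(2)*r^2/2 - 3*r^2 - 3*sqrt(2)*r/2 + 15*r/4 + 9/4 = (r - 3)*(r + 1/2)*(r - sqrt(2)/2)*(r + 3*sqrt(2)/2)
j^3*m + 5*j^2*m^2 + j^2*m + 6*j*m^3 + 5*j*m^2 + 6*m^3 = (j + 2*m)*(j + 3*m)*(j*m + m)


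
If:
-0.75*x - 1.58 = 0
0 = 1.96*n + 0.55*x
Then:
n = 0.59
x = -2.11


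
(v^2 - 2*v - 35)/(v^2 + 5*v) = (v - 7)/v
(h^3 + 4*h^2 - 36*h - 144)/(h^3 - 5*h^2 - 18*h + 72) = (h + 6)/(h - 3)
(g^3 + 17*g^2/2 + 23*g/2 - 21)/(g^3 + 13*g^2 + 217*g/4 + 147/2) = 2*(g - 1)/(2*g + 7)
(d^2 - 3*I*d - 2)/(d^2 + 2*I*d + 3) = (d - 2*I)/(d + 3*I)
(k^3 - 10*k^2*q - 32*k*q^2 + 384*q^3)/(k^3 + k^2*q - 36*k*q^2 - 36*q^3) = (-k^2 + 16*k*q - 64*q^2)/(-k^2 + 5*k*q + 6*q^2)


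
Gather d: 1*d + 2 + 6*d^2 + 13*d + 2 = 6*d^2 + 14*d + 4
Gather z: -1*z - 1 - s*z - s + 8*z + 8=-s + z*(7 - s) + 7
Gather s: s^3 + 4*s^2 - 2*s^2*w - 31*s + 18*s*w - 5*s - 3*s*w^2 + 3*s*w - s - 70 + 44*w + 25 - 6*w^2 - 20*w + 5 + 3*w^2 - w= s^3 + s^2*(4 - 2*w) + s*(-3*w^2 + 21*w - 37) - 3*w^2 + 23*w - 40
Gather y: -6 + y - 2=y - 8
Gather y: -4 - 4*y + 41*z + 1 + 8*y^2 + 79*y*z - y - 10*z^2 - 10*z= 8*y^2 + y*(79*z - 5) - 10*z^2 + 31*z - 3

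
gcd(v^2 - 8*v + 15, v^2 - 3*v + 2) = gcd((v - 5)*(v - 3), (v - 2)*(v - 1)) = 1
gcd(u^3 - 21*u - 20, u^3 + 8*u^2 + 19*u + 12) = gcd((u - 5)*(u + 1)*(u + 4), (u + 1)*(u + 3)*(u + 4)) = u^2 + 5*u + 4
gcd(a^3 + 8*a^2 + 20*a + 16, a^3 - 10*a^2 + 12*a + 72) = a + 2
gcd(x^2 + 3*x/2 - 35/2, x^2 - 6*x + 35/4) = x - 7/2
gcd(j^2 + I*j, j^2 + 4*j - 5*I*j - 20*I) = 1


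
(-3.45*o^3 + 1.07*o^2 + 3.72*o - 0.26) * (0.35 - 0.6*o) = 2.07*o^4 - 1.8495*o^3 - 1.8575*o^2 + 1.458*o - 0.091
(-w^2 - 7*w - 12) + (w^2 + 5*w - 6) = -2*w - 18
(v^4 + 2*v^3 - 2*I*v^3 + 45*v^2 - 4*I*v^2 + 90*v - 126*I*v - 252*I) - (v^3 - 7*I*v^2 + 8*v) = v^4 + v^3 - 2*I*v^3 + 45*v^2 + 3*I*v^2 + 82*v - 126*I*v - 252*I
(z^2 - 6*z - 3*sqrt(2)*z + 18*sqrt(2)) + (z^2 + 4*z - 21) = 2*z^2 - 3*sqrt(2)*z - 2*z - 21 + 18*sqrt(2)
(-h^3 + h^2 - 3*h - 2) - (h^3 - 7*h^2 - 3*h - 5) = -2*h^3 + 8*h^2 + 3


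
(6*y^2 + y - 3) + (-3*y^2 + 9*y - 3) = 3*y^2 + 10*y - 6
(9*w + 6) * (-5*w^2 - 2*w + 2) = -45*w^3 - 48*w^2 + 6*w + 12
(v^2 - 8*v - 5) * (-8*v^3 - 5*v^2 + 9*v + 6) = -8*v^5 + 59*v^4 + 89*v^3 - 41*v^2 - 93*v - 30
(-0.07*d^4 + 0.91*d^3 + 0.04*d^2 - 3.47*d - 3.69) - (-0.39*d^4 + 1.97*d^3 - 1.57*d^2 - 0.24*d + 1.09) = 0.32*d^4 - 1.06*d^3 + 1.61*d^2 - 3.23*d - 4.78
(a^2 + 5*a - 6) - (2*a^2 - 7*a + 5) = -a^2 + 12*a - 11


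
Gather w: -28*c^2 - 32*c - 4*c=-28*c^2 - 36*c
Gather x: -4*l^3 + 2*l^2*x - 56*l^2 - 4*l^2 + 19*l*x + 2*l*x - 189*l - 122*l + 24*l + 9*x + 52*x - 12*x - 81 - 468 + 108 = -4*l^3 - 60*l^2 - 287*l + x*(2*l^2 + 21*l + 49) - 441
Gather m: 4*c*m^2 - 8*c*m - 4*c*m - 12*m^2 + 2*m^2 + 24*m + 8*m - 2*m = m^2*(4*c - 10) + m*(30 - 12*c)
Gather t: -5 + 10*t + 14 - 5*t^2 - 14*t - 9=-5*t^2 - 4*t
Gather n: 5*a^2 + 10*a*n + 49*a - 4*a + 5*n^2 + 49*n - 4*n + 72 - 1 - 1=5*a^2 + 45*a + 5*n^2 + n*(10*a + 45) + 70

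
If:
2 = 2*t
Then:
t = 1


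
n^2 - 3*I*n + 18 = (n - 6*I)*(n + 3*I)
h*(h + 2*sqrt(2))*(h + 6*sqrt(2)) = h^3 + 8*sqrt(2)*h^2 + 24*h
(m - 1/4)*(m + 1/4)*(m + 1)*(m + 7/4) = m^4 + 11*m^3/4 + 27*m^2/16 - 11*m/64 - 7/64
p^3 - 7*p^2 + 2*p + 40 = (p - 5)*(p - 4)*(p + 2)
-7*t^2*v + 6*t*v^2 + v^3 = v*(-t + v)*(7*t + v)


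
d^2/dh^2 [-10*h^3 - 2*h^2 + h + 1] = -60*h - 4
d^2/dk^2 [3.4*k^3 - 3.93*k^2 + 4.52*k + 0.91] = 20.4*k - 7.86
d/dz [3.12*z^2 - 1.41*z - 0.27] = 6.24*z - 1.41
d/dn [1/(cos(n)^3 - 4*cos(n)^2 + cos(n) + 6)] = (3*cos(n)^2 - 8*cos(n) + 1)*sin(n)/(cos(n)^3 - 4*cos(n)^2 + cos(n) + 6)^2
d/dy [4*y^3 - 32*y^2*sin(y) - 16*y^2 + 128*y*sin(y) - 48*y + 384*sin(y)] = -32*y^2*cos(y) + 12*y^2 - 64*y*sin(y) + 128*y*cos(y) - 32*y + 128*sin(y) + 384*cos(y) - 48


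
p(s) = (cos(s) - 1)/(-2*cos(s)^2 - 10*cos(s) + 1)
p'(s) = (-4*sin(s)*cos(s) - 10*sin(s))*(cos(s) - 1)/(-2*cos(s)^2 - 10*cos(s) + 1)^2 - sin(s)/(-2*cos(s)^2 - 10*cos(s) + 1)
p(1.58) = -0.92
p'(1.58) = 7.52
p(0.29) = 0.00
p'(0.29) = 0.03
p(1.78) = -0.40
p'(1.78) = 0.88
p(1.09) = 0.13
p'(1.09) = 0.56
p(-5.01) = 0.34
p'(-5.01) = 2.16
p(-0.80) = 0.04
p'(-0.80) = -0.16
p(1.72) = -0.47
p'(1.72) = 1.39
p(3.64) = -0.23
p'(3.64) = -0.03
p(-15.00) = -0.24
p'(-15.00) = -0.06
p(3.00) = -0.22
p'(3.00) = 0.01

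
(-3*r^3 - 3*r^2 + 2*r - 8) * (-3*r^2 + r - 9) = 9*r^5 + 6*r^4 + 18*r^3 + 53*r^2 - 26*r + 72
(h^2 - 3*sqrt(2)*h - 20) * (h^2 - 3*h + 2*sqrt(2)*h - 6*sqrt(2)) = h^4 - 3*h^3 - sqrt(2)*h^3 - 32*h^2 + 3*sqrt(2)*h^2 - 40*sqrt(2)*h + 96*h + 120*sqrt(2)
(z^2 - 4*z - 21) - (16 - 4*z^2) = 5*z^2 - 4*z - 37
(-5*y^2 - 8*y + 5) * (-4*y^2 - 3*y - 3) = 20*y^4 + 47*y^3 + 19*y^2 + 9*y - 15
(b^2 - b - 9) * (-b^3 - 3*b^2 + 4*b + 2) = -b^5 - 2*b^4 + 16*b^3 + 25*b^2 - 38*b - 18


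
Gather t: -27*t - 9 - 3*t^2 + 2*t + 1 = -3*t^2 - 25*t - 8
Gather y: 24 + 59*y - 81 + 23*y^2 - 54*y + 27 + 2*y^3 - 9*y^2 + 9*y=2*y^3 + 14*y^2 + 14*y - 30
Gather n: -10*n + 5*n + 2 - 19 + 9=-5*n - 8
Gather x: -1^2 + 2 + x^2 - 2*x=x^2 - 2*x + 1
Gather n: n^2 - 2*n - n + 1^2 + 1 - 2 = n^2 - 3*n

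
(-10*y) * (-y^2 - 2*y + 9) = 10*y^3 + 20*y^2 - 90*y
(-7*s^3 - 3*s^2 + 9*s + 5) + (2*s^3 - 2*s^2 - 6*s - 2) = -5*s^3 - 5*s^2 + 3*s + 3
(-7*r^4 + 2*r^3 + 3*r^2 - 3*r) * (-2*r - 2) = 14*r^5 + 10*r^4 - 10*r^3 + 6*r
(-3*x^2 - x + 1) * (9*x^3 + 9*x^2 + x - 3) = -27*x^5 - 36*x^4 - 3*x^3 + 17*x^2 + 4*x - 3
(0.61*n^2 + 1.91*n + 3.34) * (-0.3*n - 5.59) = -0.183*n^3 - 3.9829*n^2 - 11.6789*n - 18.6706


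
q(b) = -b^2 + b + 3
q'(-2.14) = 5.28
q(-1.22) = 0.29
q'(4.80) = -8.60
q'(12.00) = -23.00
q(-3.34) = -11.50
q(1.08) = 2.91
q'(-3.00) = 7.00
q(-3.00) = -9.00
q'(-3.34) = 7.68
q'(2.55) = -4.10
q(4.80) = -15.24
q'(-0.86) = 2.72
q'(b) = 1 - 2*b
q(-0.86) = 1.40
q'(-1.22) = 3.44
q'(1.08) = -1.16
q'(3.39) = -5.78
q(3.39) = -5.10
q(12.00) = -129.00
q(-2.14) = -3.72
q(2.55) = -0.95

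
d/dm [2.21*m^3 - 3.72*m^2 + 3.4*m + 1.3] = 6.63*m^2 - 7.44*m + 3.4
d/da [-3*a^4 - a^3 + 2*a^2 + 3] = a*(-12*a^2 - 3*a + 4)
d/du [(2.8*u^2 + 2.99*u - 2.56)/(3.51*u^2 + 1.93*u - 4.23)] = (-5.0909*u^2 - 5.7168*u - 7.7069)/(12.3201*u^4 + 13.5486*u^3 - 25.9697*u^2 - 16.3278*u + 17.8929)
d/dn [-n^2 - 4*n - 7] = -2*n - 4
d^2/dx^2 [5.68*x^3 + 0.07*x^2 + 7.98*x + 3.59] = 34.08*x + 0.14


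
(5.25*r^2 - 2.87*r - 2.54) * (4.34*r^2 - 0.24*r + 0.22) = 22.785*r^4 - 13.7158*r^3 - 9.1798*r^2 - 0.0218*r - 0.5588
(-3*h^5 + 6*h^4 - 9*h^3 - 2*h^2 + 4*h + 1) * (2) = -6*h^5 + 12*h^4 - 18*h^3 - 4*h^2 + 8*h + 2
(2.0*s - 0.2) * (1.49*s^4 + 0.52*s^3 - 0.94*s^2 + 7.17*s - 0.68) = 2.98*s^5 + 0.742*s^4 - 1.984*s^3 + 14.528*s^2 - 2.794*s + 0.136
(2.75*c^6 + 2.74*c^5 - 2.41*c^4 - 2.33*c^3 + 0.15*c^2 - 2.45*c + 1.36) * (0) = 0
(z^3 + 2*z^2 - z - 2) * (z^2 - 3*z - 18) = z^5 - z^4 - 25*z^3 - 35*z^2 + 24*z + 36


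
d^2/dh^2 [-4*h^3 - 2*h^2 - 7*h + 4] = -24*h - 4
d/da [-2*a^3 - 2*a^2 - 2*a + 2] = -6*a^2 - 4*a - 2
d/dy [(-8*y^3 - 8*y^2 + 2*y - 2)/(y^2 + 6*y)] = 2*(-4*y^4 - 48*y^3 - 25*y^2 + 2*y + 6)/(y^2*(y^2 + 12*y + 36))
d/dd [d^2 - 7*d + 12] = 2*d - 7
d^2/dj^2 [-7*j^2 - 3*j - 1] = -14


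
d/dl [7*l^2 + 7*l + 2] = 14*l + 7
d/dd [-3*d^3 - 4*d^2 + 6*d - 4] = -9*d^2 - 8*d + 6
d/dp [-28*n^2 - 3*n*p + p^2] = -3*n + 2*p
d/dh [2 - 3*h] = -3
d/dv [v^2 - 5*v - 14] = 2*v - 5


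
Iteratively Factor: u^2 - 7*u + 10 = (u - 5)*(u - 2)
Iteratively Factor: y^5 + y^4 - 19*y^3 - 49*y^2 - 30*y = (y)*(y^4 + y^3 - 19*y^2 - 49*y - 30) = y*(y - 5)*(y^3 + 6*y^2 + 11*y + 6) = y*(y - 5)*(y + 3)*(y^2 + 3*y + 2) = y*(y - 5)*(y + 2)*(y + 3)*(y + 1)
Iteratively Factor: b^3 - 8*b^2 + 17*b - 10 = (b - 1)*(b^2 - 7*b + 10) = (b - 2)*(b - 1)*(b - 5)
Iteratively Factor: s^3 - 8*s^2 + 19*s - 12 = (s - 1)*(s^2 - 7*s + 12) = (s - 4)*(s - 1)*(s - 3)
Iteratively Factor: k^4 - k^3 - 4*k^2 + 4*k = (k - 1)*(k^3 - 4*k) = (k - 2)*(k - 1)*(k^2 + 2*k) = (k - 2)*(k - 1)*(k + 2)*(k)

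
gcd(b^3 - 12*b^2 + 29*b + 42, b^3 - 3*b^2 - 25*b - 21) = b^2 - 6*b - 7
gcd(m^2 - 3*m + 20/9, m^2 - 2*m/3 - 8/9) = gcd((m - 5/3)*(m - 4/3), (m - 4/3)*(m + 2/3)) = m - 4/3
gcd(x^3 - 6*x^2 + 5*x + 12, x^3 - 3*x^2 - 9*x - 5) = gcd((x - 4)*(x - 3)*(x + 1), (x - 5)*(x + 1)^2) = x + 1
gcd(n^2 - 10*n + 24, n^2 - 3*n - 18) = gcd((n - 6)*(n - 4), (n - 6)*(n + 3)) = n - 6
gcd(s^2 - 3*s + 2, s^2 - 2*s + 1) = s - 1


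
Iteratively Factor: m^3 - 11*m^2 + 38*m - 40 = (m - 4)*(m^2 - 7*m + 10) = (m - 5)*(m - 4)*(m - 2)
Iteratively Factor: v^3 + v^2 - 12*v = (v - 3)*(v^2 + 4*v) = (v - 3)*(v + 4)*(v)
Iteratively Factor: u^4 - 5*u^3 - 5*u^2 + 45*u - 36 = (u - 1)*(u^3 - 4*u^2 - 9*u + 36) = (u - 4)*(u - 1)*(u^2 - 9) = (u - 4)*(u - 3)*(u - 1)*(u + 3)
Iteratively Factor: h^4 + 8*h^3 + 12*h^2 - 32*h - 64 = (h + 2)*(h^3 + 6*h^2 - 32) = (h - 2)*(h + 2)*(h^2 + 8*h + 16) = (h - 2)*(h + 2)*(h + 4)*(h + 4)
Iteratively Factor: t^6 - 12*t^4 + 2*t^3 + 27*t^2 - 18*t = (t - 1)*(t^5 + t^4 - 11*t^3 - 9*t^2 + 18*t) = (t - 1)^2*(t^4 + 2*t^3 - 9*t^2 - 18*t) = t*(t - 1)^2*(t^3 + 2*t^2 - 9*t - 18) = t*(t - 3)*(t - 1)^2*(t^2 + 5*t + 6) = t*(t - 3)*(t - 1)^2*(t + 2)*(t + 3)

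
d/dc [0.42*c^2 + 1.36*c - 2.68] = 0.84*c + 1.36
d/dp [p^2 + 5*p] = 2*p + 5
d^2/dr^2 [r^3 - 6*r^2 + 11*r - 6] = 6*r - 12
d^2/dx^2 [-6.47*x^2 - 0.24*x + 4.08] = -12.9400000000000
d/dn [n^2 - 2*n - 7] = 2*n - 2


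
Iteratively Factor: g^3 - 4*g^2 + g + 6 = (g - 3)*(g^2 - g - 2) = (g - 3)*(g - 2)*(g + 1)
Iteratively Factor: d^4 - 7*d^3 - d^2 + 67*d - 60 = (d - 4)*(d^3 - 3*d^2 - 13*d + 15) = (d - 4)*(d + 3)*(d^2 - 6*d + 5) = (d - 5)*(d - 4)*(d + 3)*(d - 1)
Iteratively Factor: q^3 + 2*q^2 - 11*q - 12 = (q + 4)*(q^2 - 2*q - 3) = (q - 3)*(q + 4)*(q + 1)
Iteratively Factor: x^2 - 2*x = (x - 2)*(x)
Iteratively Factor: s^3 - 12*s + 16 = (s - 2)*(s^2 + 2*s - 8) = (s - 2)^2*(s + 4)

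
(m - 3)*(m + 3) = m^2 - 9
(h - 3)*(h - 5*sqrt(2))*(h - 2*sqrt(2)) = h^3 - 7*sqrt(2)*h^2 - 3*h^2 + 20*h + 21*sqrt(2)*h - 60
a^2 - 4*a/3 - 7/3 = (a - 7/3)*(a + 1)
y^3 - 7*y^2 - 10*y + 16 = (y - 8)*(y - 1)*(y + 2)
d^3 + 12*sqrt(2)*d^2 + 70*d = d*(d + 5*sqrt(2))*(d + 7*sqrt(2))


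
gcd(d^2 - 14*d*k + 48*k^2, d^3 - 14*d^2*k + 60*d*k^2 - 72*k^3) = d - 6*k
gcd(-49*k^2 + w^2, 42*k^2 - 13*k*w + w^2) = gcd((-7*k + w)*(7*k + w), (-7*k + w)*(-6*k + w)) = -7*k + w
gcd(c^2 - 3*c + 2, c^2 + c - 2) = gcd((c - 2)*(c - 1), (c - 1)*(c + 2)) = c - 1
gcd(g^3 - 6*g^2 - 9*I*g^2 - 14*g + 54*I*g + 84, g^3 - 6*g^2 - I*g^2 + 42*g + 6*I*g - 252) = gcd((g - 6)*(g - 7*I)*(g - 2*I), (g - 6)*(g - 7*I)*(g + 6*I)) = g^2 + g*(-6 - 7*I) + 42*I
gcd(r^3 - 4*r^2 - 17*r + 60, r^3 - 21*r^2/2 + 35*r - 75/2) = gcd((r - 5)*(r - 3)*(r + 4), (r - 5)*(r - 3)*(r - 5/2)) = r^2 - 8*r + 15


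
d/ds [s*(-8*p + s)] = -8*p + 2*s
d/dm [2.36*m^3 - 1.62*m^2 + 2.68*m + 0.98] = 7.08*m^2 - 3.24*m + 2.68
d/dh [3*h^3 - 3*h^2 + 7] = 3*h*(3*h - 2)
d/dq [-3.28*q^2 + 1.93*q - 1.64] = 1.93 - 6.56*q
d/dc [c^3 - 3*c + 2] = 3*c^2 - 3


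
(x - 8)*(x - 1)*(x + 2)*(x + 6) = x^4 - x^3 - 52*x^2 - 44*x + 96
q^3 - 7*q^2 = q^2*(q - 7)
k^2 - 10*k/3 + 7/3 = (k - 7/3)*(k - 1)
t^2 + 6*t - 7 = (t - 1)*(t + 7)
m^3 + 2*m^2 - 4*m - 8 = (m - 2)*(m + 2)^2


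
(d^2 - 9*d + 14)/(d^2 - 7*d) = (d - 2)/d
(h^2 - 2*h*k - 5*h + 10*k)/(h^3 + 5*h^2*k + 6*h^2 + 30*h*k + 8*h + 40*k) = (h^2 - 2*h*k - 5*h + 10*k)/(h^3 + 5*h^2*k + 6*h^2 + 30*h*k + 8*h + 40*k)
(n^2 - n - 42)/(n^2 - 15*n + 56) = (n + 6)/(n - 8)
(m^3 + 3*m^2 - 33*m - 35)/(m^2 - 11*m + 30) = (m^2 + 8*m + 7)/(m - 6)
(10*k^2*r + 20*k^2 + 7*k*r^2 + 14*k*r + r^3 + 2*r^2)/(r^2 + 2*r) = 10*k^2/r + 7*k + r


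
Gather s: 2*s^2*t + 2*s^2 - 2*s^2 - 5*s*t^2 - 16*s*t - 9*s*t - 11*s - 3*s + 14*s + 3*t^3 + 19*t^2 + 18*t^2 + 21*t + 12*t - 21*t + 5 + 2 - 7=2*s^2*t + s*(-5*t^2 - 25*t) + 3*t^3 + 37*t^2 + 12*t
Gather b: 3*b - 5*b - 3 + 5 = 2 - 2*b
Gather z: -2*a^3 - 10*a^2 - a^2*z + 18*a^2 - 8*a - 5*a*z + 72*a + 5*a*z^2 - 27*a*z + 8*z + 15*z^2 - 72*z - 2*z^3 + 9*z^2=-2*a^3 + 8*a^2 + 64*a - 2*z^3 + z^2*(5*a + 24) + z*(-a^2 - 32*a - 64)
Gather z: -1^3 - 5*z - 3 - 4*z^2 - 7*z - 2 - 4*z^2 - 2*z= -8*z^2 - 14*z - 6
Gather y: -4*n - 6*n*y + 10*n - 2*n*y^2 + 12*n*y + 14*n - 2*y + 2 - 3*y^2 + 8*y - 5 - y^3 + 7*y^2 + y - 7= 20*n - y^3 + y^2*(4 - 2*n) + y*(6*n + 7) - 10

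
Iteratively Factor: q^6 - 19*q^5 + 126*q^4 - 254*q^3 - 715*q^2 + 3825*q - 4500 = (q + 3)*(q^5 - 22*q^4 + 192*q^3 - 830*q^2 + 1775*q - 1500) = (q - 5)*(q + 3)*(q^4 - 17*q^3 + 107*q^2 - 295*q + 300) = (q - 5)*(q - 3)*(q + 3)*(q^3 - 14*q^2 + 65*q - 100) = (q - 5)^2*(q - 3)*(q + 3)*(q^2 - 9*q + 20) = (q - 5)^3*(q - 3)*(q + 3)*(q - 4)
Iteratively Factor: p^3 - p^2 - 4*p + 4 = (p + 2)*(p^2 - 3*p + 2) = (p - 2)*(p + 2)*(p - 1)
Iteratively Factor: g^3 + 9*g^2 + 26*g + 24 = (g + 2)*(g^2 + 7*g + 12) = (g + 2)*(g + 4)*(g + 3)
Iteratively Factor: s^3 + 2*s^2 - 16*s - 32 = (s + 4)*(s^2 - 2*s - 8) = (s + 2)*(s + 4)*(s - 4)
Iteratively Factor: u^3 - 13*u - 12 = (u + 1)*(u^2 - u - 12) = (u - 4)*(u + 1)*(u + 3)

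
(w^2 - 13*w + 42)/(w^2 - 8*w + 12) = (w - 7)/(w - 2)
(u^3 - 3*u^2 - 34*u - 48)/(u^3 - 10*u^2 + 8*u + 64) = (u + 3)/(u - 4)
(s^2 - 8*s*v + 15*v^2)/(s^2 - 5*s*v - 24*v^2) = (-s^2 + 8*s*v - 15*v^2)/(-s^2 + 5*s*v + 24*v^2)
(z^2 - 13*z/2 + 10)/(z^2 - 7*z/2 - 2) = (2*z - 5)/(2*z + 1)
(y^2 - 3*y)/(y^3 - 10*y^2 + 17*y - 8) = y*(y - 3)/(y^3 - 10*y^2 + 17*y - 8)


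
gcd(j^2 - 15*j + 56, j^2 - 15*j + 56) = j^2 - 15*j + 56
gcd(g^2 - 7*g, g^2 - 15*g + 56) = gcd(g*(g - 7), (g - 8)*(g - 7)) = g - 7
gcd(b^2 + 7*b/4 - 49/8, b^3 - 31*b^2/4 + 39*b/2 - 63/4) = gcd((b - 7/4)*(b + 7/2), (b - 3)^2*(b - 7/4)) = b - 7/4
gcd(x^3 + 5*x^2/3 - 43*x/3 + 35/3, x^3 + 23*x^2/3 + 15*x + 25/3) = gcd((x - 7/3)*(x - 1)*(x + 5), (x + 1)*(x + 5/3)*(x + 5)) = x + 5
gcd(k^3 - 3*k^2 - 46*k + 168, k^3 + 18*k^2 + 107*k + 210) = k + 7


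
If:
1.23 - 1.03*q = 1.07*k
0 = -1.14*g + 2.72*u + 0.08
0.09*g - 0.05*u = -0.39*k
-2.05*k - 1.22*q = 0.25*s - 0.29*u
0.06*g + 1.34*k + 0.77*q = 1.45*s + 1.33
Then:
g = 5.23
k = -0.93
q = 2.16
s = -0.41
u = 2.16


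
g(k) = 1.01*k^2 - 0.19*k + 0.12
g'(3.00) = 5.87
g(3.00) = 8.64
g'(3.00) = 5.87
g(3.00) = 8.64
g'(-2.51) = -5.26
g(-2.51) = 6.96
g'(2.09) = 4.03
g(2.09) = 4.13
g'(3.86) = 7.61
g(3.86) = 14.44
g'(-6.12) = -12.55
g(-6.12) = 39.11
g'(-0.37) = -0.94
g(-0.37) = 0.33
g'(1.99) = 3.83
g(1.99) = 3.74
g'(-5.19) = -10.67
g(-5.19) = 28.31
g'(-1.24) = -2.69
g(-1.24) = 1.91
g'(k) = 2.02*k - 0.19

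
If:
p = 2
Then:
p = 2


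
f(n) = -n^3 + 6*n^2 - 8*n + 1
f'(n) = -3*n^2 + 12*n - 8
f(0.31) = -0.93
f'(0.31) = -4.57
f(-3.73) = 166.21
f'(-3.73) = -94.50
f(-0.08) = 1.68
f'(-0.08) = -8.98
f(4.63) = -6.67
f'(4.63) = -16.75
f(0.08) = 0.40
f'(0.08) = -7.06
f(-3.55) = 149.75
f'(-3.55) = -88.41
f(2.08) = 1.32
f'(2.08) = 3.98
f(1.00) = -2.00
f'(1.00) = 1.00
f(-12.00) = 2689.00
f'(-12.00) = -584.00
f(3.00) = 4.00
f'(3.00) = 1.00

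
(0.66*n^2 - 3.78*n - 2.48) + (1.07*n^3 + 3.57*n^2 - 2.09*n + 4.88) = 1.07*n^3 + 4.23*n^2 - 5.87*n + 2.4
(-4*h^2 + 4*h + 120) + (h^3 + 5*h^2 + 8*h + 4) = h^3 + h^2 + 12*h + 124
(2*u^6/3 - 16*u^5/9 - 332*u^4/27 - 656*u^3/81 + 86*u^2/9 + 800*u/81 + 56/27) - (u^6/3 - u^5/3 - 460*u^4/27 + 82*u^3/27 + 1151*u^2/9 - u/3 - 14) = u^6/3 - 13*u^5/9 + 128*u^4/27 - 902*u^3/81 - 355*u^2/3 + 827*u/81 + 434/27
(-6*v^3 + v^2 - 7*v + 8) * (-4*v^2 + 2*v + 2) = 24*v^5 - 16*v^4 + 18*v^3 - 44*v^2 + 2*v + 16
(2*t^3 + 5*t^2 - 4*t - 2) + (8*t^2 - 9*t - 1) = 2*t^3 + 13*t^2 - 13*t - 3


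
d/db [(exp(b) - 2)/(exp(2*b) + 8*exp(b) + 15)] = (-2*(exp(b) - 2)*(exp(b) + 4) + exp(2*b) + 8*exp(b) + 15)*exp(b)/(exp(2*b) + 8*exp(b) + 15)^2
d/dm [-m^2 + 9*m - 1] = 9 - 2*m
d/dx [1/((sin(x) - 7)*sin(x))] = (7 - 2*sin(x))*cos(x)/((sin(x) - 7)^2*sin(x)^2)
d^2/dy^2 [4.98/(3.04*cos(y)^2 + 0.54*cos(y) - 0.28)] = (-184.092672*(1 - cos(y)^2)^2 - 24.525504*cos(y)^3 - 110.454408*cos(y)^2 + 48.298032*cos(y) + 195.47496)/(3.04*cos(y)^2 + 0.54*cos(y) - 0.28)^3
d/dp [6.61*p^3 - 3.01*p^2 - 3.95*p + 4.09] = 19.83*p^2 - 6.02*p - 3.95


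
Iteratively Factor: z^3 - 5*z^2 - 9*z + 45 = (z - 3)*(z^2 - 2*z - 15) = (z - 3)*(z + 3)*(z - 5)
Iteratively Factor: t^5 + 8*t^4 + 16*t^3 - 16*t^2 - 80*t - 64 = (t + 2)*(t^4 + 6*t^3 + 4*t^2 - 24*t - 32) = (t + 2)^2*(t^3 + 4*t^2 - 4*t - 16) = (t + 2)^2*(t + 4)*(t^2 - 4) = (t + 2)^3*(t + 4)*(t - 2)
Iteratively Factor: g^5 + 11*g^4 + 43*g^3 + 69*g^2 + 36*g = (g + 3)*(g^4 + 8*g^3 + 19*g^2 + 12*g) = (g + 1)*(g + 3)*(g^3 + 7*g^2 + 12*g) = (g + 1)*(g + 3)*(g + 4)*(g^2 + 3*g) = g*(g + 1)*(g + 3)*(g + 4)*(g + 3)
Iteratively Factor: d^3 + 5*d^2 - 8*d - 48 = (d + 4)*(d^2 + d - 12) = (d + 4)^2*(d - 3)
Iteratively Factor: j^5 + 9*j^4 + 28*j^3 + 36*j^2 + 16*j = (j + 2)*(j^4 + 7*j^3 + 14*j^2 + 8*j) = j*(j + 2)*(j^3 + 7*j^2 + 14*j + 8) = j*(j + 1)*(j + 2)*(j^2 + 6*j + 8) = j*(j + 1)*(j + 2)^2*(j + 4)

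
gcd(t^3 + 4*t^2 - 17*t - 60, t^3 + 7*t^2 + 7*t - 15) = t^2 + 8*t + 15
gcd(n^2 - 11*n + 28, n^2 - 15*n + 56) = n - 7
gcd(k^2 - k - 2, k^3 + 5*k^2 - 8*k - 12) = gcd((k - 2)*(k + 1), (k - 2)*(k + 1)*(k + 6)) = k^2 - k - 2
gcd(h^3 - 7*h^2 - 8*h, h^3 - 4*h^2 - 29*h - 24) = h^2 - 7*h - 8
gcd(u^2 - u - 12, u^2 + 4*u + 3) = u + 3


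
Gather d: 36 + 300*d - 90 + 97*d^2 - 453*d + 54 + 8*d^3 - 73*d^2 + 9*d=8*d^3 + 24*d^2 - 144*d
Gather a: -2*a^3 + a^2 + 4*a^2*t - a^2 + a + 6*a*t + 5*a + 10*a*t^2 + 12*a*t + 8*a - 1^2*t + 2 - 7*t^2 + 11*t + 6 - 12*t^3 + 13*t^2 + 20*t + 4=-2*a^3 + 4*a^2*t + a*(10*t^2 + 18*t + 14) - 12*t^3 + 6*t^2 + 30*t + 12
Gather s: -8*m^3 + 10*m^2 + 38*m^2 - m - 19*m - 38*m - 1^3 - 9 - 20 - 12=-8*m^3 + 48*m^2 - 58*m - 42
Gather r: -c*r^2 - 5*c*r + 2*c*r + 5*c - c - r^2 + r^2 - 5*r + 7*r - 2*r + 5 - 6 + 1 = -c*r^2 - 3*c*r + 4*c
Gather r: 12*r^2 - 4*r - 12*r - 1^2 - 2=12*r^2 - 16*r - 3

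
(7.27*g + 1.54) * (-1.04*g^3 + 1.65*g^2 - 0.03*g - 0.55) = -7.5608*g^4 + 10.3939*g^3 + 2.3229*g^2 - 4.0447*g - 0.847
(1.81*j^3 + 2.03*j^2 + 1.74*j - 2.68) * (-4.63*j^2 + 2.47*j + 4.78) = -8.3803*j^5 - 4.9282*j^4 + 5.6097*j^3 + 26.4096*j^2 + 1.6976*j - 12.8104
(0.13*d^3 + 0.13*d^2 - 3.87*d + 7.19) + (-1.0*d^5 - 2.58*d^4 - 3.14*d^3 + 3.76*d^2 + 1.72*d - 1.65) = -1.0*d^5 - 2.58*d^4 - 3.01*d^3 + 3.89*d^2 - 2.15*d + 5.54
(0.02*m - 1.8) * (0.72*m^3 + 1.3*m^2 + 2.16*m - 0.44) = 0.0144*m^4 - 1.27*m^3 - 2.2968*m^2 - 3.8968*m + 0.792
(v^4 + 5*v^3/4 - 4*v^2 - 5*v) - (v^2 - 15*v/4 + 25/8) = v^4 + 5*v^3/4 - 5*v^2 - 5*v/4 - 25/8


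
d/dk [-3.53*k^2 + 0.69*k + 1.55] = 0.69 - 7.06*k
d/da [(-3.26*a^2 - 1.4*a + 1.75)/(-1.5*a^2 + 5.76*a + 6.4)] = (-20.8776*a^2 - 36.478*a - 19.04)/(2.25*a^4 - 17.28*a^3 + 13.9776*a^2 + 73.728*a + 40.96)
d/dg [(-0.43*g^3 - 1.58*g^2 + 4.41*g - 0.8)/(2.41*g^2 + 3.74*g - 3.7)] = (-1.0363*g^4 - 3.2164*g^3 - 11.7643*g^2 + 15.548*g - 13.325)/(5.8081*g^4 + 18.0268*g^3 - 3.8464*g^2 - 27.676*g + 13.69)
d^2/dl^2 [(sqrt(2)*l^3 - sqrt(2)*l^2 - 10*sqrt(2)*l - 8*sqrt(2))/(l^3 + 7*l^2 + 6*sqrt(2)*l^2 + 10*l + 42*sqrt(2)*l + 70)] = 2*sqrt(2)*((3*l - 1)*(l^3 + 7*l^2 + 6*sqrt(2)*l^2 + 10*l + 42*sqrt(2)*l + 70)^2 + ((3*l + 7 + 6*sqrt(2))*(-l^3 + l^2 + 10*l + 8) + (-3*l^2 + 2*l + 10)*(3*l^2 + 14*l + 12*sqrt(2)*l + 10 + 42*sqrt(2)))*(l^3 + 7*l^2 + 6*sqrt(2)*l^2 + 10*l + 42*sqrt(2)*l + 70) - (-l^3 + l^2 + 10*l + 8)*(3*l^2 + 14*l + 12*sqrt(2)*l + 10 + 42*sqrt(2))^2)/(l^3 + 7*l^2 + 6*sqrt(2)*l^2 + 10*l + 42*sqrt(2)*l + 70)^3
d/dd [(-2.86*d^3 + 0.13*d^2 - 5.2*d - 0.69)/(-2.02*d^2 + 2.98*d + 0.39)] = (5.7772*d^4 - 17.0456*d^3 - 13.4628*d^2 - 2.6862*d + 0.0282)/(4.0804*d^4 - 12.0392*d^3 + 7.3048*d^2 + 2.3244*d + 0.1521)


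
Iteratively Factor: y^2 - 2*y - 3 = (y + 1)*(y - 3)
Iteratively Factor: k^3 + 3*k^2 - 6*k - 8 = (k + 1)*(k^2 + 2*k - 8) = (k + 1)*(k + 4)*(k - 2)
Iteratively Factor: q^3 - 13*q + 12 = (q - 3)*(q^2 + 3*q - 4) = (q - 3)*(q - 1)*(q + 4)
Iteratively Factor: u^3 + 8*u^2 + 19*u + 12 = (u + 4)*(u^2 + 4*u + 3) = (u + 3)*(u + 4)*(u + 1)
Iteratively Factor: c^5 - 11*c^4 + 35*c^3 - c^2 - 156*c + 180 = (c - 3)*(c^4 - 8*c^3 + 11*c^2 + 32*c - 60) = (c - 3)*(c - 2)*(c^3 - 6*c^2 - c + 30) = (c - 3)*(c - 2)*(c + 2)*(c^2 - 8*c + 15) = (c - 3)^2*(c - 2)*(c + 2)*(c - 5)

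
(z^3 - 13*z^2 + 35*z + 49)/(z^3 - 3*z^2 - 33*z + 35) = (z^2 - 6*z - 7)/(z^2 + 4*z - 5)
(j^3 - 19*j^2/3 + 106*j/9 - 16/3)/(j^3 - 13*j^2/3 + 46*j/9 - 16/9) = (j - 3)/(j - 1)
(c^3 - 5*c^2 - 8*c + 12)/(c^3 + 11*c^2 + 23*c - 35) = (c^2 - 4*c - 12)/(c^2 + 12*c + 35)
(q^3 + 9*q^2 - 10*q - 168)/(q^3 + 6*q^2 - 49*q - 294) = (q - 4)/(q - 7)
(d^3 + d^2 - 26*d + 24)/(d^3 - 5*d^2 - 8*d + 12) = (d^2 + 2*d - 24)/(d^2 - 4*d - 12)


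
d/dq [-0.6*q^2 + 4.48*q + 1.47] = 4.48 - 1.2*q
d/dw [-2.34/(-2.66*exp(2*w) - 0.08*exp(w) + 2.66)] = (-12.4488*exp(w) - 0.1872)*exp(w)/(2.66*exp(2*w) + 0.08*exp(w) - 2.66)^2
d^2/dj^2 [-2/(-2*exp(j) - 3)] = (8*exp(j) - 12)*exp(j)/(2*exp(j) + 3)^3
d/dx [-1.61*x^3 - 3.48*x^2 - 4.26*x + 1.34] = -4.83*x^2 - 6.96*x - 4.26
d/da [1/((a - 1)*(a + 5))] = 2*(-a - 2)/(a^4 + 8*a^3 + 6*a^2 - 40*a + 25)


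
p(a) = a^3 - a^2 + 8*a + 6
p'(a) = 3*a^2 - 2*a + 8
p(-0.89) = -2.62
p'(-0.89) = 12.16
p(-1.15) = -6.04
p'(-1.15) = 14.27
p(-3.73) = -89.65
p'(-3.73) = 57.20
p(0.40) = 9.10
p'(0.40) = 7.68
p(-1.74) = -16.22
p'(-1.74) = 20.56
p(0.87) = 12.86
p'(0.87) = 8.53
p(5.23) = 163.54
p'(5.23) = 79.60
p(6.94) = 347.61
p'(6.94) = 138.61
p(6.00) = 234.00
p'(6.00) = 104.00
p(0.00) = 6.00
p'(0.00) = 8.00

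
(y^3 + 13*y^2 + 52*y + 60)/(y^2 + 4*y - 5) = (y^2 + 8*y + 12)/(y - 1)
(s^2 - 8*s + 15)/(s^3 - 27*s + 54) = (s - 5)/(s^2 + 3*s - 18)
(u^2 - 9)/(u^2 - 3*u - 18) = (u - 3)/(u - 6)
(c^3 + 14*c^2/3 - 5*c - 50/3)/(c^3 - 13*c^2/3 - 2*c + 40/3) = (c + 5)/(c - 4)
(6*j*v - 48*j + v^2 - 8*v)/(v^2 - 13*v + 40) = (6*j + v)/(v - 5)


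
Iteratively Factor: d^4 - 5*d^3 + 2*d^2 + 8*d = (d + 1)*(d^3 - 6*d^2 + 8*d) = (d - 2)*(d + 1)*(d^2 - 4*d) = (d - 4)*(d - 2)*(d + 1)*(d)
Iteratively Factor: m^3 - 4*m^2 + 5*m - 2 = (m - 1)*(m^2 - 3*m + 2) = (m - 2)*(m - 1)*(m - 1)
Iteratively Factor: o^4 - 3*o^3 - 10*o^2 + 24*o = (o)*(o^3 - 3*o^2 - 10*o + 24) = o*(o - 4)*(o^2 + o - 6) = o*(o - 4)*(o - 2)*(o + 3)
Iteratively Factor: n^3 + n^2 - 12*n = (n + 4)*(n^2 - 3*n) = (n - 3)*(n + 4)*(n)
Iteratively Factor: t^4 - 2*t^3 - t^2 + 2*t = (t - 2)*(t^3 - t) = t*(t - 2)*(t^2 - 1) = t*(t - 2)*(t - 1)*(t + 1)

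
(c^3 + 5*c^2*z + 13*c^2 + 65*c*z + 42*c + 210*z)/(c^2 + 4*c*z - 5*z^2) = (-c^2 - 13*c - 42)/(-c + z)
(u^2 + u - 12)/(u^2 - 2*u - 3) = (u + 4)/(u + 1)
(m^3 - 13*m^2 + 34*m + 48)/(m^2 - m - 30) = (m^2 - 7*m - 8)/(m + 5)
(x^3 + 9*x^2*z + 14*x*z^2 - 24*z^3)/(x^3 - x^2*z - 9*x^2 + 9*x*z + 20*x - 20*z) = (x^2 + 10*x*z + 24*z^2)/(x^2 - 9*x + 20)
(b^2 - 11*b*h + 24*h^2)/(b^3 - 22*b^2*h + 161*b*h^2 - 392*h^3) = (b - 3*h)/(b^2 - 14*b*h + 49*h^2)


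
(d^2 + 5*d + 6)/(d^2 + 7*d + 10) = (d + 3)/(d + 5)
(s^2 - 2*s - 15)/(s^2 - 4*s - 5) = (s + 3)/(s + 1)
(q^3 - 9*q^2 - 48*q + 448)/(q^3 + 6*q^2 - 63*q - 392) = (q - 8)/(q + 7)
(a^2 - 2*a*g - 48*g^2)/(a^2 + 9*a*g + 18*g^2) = (a - 8*g)/(a + 3*g)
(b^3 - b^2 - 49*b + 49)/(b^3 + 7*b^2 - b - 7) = (b - 7)/(b + 1)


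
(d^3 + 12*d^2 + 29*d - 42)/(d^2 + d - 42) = (d^2 + 5*d - 6)/(d - 6)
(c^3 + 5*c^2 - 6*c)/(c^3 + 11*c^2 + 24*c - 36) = c/(c + 6)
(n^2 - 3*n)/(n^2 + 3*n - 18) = n/(n + 6)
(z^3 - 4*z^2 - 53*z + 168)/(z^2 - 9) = (z^2 - z - 56)/(z + 3)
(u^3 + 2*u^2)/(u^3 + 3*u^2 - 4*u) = u*(u + 2)/(u^2 + 3*u - 4)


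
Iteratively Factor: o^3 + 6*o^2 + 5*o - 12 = (o + 3)*(o^2 + 3*o - 4) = (o + 3)*(o + 4)*(o - 1)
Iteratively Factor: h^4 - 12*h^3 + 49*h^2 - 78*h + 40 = (h - 1)*(h^3 - 11*h^2 + 38*h - 40) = (h - 2)*(h - 1)*(h^2 - 9*h + 20) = (h - 4)*(h - 2)*(h - 1)*(h - 5)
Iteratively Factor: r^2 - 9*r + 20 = (r - 5)*(r - 4)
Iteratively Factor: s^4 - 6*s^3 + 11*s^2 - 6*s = (s - 2)*(s^3 - 4*s^2 + 3*s) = (s - 3)*(s - 2)*(s^2 - s) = (s - 3)*(s - 2)*(s - 1)*(s)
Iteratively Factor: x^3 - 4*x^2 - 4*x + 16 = (x - 2)*(x^2 - 2*x - 8) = (x - 2)*(x + 2)*(x - 4)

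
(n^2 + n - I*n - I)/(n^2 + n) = (n - I)/n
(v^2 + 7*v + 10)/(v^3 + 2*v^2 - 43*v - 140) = (v + 2)/(v^2 - 3*v - 28)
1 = 1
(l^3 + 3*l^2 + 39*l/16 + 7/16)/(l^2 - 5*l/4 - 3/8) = (4*l^2 + 11*l + 7)/(2*(2*l - 3))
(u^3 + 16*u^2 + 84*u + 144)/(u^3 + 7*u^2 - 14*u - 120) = (u^2 + 10*u + 24)/(u^2 + u - 20)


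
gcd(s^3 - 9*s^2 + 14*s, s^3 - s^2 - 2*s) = s^2 - 2*s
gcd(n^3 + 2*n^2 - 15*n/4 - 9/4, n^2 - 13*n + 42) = 1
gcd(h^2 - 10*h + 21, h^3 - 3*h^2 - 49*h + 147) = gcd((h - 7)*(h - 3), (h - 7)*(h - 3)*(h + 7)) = h^2 - 10*h + 21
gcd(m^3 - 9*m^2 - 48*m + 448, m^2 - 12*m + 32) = m - 8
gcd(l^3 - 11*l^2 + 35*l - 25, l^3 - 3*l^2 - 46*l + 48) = l - 1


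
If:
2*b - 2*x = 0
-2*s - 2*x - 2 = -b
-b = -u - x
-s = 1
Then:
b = 0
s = -1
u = 0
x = 0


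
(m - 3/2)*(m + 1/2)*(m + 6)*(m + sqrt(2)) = m^4 + sqrt(2)*m^3 + 5*m^3 - 27*m^2/4 + 5*sqrt(2)*m^2 - 27*sqrt(2)*m/4 - 9*m/2 - 9*sqrt(2)/2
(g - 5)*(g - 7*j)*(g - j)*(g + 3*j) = g^4 - 5*g^3*j - 5*g^3 - 17*g^2*j^2 + 25*g^2*j + 21*g*j^3 + 85*g*j^2 - 105*j^3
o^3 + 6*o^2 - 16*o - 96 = (o - 4)*(o + 4)*(o + 6)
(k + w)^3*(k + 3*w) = k^4 + 6*k^3*w + 12*k^2*w^2 + 10*k*w^3 + 3*w^4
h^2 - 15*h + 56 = (h - 8)*(h - 7)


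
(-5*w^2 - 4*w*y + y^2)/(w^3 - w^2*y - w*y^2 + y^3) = (-5*w + y)/(w^2 - 2*w*y + y^2)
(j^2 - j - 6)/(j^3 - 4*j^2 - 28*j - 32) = (j - 3)/(j^2 - 6*j - 16)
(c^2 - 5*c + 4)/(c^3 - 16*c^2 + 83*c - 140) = (c - 1)/(c^2 - 12*c + 35)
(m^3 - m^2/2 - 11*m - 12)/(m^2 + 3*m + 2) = (m^2 - 5*m/2 - 6)/(m + 1)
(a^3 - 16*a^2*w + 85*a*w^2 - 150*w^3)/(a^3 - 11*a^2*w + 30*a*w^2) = (a - 5*w)/a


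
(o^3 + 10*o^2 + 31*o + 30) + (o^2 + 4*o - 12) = o^3 + 11*o^2 + 35*o + 18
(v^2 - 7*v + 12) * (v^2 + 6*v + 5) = v^4 - v^3 - 25*v^2 + 37*v + 60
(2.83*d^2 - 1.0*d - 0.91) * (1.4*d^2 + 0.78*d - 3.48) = 3.962*d^4 + 0.8074*d^3 - 11.9024*d^2 + 2.7702*d + 3.1668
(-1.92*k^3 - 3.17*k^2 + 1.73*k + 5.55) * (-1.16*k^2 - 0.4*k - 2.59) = 2.2272*k^5 + 4.4452*k^4 + 4.234*k^3 + 1.0803*k^2 - 6.7007*k - 14.3745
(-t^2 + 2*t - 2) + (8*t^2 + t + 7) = 7*t^2 + 3*t + 5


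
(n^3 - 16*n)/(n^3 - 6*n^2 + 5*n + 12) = n*(n + 4)/(n^2 - 2*n - 3)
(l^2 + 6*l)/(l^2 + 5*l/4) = 4*(l + 6)/(4*l + 5)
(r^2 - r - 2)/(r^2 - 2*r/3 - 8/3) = 3*(r + 1)/(3*r + 4)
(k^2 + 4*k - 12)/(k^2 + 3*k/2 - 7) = 2*(k + 6)/(2*k + 7)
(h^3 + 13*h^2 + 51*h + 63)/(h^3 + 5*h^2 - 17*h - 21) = (h^2 + 6*h + 9)/(h^2 - 2*h - 3)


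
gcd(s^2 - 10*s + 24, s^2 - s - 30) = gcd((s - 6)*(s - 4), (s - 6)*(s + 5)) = s - 6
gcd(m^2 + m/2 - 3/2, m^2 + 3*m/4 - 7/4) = m - 1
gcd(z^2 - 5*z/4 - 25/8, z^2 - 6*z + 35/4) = z - 5/2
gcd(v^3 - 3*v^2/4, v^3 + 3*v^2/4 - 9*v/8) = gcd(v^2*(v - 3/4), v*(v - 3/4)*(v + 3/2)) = v^2 - 3*v/4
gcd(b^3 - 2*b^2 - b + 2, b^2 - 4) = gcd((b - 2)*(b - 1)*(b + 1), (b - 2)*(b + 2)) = b - 2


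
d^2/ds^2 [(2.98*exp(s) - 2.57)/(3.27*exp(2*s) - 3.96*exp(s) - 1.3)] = (31.864842*exp(4*s) - 71.3343960000001*exp(3*s) + 175.846212*exp(2*s) - 99.343032*exp(s) + 18.26656)*exp(s)/(34.965783*exp(6*s) - 127.031652*exp(5*s) + 112.134186*exp(4*s) + 38.904624*exp(3*s) - 44.57934*exp(2*s) - 20.0772*exp(s) - 2.197)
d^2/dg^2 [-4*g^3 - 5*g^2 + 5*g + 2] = -24*g - 10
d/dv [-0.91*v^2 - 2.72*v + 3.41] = -1.82*v - 2.72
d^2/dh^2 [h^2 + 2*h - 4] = 2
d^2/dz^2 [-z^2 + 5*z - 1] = -2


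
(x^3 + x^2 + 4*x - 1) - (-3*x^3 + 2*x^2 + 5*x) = 4*x^3 - x^2 - x - 1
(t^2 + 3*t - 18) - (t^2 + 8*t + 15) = -5*t - 33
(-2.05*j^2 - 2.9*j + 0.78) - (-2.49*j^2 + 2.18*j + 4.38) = 0.44*j^2 - 5.08*j - 3.6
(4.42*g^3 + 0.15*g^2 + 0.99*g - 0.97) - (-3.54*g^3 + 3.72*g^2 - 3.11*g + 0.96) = 7.96*g^3 - 3.57*g^2 + 4.1*g - 1.93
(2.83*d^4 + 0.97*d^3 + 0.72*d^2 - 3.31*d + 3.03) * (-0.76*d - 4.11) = -2.1508*d^5 - 12.3685*d^4 - 4.5339*d^3 - 0.4436*d^2 + 11.3013*d - 12.4533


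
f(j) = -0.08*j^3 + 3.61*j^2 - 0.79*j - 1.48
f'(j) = -0.24*j^2 + 7.22*j - 0.79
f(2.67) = 20.62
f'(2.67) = 16.78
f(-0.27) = -1.00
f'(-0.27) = -2.76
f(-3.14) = 39.07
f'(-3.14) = -25.83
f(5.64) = 94.54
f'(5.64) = 32.30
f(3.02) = 26.86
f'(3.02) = 18.83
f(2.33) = 15.27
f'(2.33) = 14.73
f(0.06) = -1.51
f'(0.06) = -0.36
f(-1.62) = 9.61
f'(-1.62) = -13.12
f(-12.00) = 666.08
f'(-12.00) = -121.99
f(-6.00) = 150.50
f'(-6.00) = -52.75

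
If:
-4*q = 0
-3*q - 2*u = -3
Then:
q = 0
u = 3/2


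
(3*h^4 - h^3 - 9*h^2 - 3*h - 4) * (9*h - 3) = 27*h^5 - 18*h^4 - 78*h^3 - 27*h + 12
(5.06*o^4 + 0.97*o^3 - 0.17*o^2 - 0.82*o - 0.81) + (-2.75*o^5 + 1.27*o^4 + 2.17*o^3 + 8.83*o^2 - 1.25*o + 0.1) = -2.75*o^5 + 6.33*o^4 + 3.14*o^3 + 8.66*o^2 - 2.07*o - 0.71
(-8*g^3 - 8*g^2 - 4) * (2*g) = -16*g^4 - 16*g^3 - 8*g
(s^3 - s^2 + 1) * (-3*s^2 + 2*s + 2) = -3*s^5 + 5*s^4 - 5*s^2 + 2*s + 2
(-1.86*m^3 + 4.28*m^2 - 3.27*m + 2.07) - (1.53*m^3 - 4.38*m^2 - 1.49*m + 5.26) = -3.39*m^3 + 8.66*m^2 - 1.78*m - 3.19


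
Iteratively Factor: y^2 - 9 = (y - 3)*(y + 3)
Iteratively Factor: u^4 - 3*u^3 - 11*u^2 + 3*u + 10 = (u + 2)*(u^3 - 5*u^2 - u + 5) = (u + 1)*(u + 2)*(u^2 - 6*u + 5) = (u - 5)*(u + 1)*(u + 2)*(u - 1)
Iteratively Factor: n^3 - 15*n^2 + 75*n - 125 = (n - 5)*(n^2 - 10*n + 25) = (n - 5)^2*(n - 5)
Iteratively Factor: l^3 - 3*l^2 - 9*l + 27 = (l + 3)*(l^2 - 6*l + 9) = (l - 3)*(l + 3)*(l - 3)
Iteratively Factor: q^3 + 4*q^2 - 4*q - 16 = (q + 2)*(q^2 + 2*q - 8) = (q + 2)*(q + 4)*(q - 2)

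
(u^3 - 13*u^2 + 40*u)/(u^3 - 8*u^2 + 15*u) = (u - 8)/(u - 3)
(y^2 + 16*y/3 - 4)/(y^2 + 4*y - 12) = (y - 2/3)/(y - 2)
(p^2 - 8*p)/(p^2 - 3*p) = (p - 8)/(p - 3)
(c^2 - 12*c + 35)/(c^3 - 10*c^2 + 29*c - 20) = (c - 7)/(c^2 - 5*c + 4)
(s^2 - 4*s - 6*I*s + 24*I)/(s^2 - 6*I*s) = (s - 4)/s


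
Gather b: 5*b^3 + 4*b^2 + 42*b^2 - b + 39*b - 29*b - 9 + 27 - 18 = 5*b^3 + 46*b^2 + 9*b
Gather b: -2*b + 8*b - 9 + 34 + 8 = 6*b + 33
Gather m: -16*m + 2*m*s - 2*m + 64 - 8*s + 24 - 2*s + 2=m*(2*s - 18) - 10*s + 90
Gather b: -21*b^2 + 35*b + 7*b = -21*b^2 + 42*b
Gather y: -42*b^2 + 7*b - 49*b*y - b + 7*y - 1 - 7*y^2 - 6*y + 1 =-42*b^2 + 6*b - 7*y^2 + y*(1 - 49*b)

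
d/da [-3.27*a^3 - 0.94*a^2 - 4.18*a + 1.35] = -9.81*a^2 - 1.88*a - 4.18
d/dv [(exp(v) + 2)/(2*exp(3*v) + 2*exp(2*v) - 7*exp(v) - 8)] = (-(exp(v) + 2)*(6*exp(2*v) + 4*exp(v) - 7) + 2*exp(3*v) + 2*exp(2*v) - 7*exp(v) - 8)*exp(v)/(2*exp(3*v) + 2*exp(2*v) - 7*exp(v) - 8)^2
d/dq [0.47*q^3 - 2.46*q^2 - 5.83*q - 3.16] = 1.41*q^2 - 4.92*q - 5.83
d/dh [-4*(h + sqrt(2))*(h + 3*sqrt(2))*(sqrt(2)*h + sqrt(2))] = -12*sqrt(2)*h^2 - 64*h - 8*sqrt(2)*h - 24*sqrt(2) - 32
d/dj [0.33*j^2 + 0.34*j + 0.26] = 0.66*j + 0.34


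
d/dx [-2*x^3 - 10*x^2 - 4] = 2*x*(-3*x - 10)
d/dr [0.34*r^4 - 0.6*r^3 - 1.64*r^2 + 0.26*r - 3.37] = 1.36*r^3 - 1.8*r^2 - 3.28*r + 0.26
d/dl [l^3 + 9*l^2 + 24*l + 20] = 3*l^2 + 18*l + 24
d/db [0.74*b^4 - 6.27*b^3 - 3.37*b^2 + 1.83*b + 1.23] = 2.96*b^3 - 18.81*b^2 - 6.74*b + 1.83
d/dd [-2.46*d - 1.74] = -2.46000000000000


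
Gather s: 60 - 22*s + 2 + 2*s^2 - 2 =2*s^2 - 22*s + 60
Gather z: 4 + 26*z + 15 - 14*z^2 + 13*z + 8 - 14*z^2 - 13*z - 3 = -28*z^2 + 26*z + 24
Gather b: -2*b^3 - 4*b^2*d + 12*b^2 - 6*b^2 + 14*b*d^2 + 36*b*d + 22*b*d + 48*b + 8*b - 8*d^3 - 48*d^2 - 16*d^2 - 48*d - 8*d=-2*b^3 + b^2*(6 - 4*d) + b*(14*d^2 + 58*d + 56) - 8*d^3 - 64*d^2 - 56*d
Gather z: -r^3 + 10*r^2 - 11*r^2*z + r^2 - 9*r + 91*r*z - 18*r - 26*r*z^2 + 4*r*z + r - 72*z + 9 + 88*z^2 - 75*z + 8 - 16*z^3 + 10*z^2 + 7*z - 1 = -r^3 + 11*r^2 - 26*r - 16*z^3 + z^2*(98 - 26*r) + z*(-11*r^2 + 95*r - 140) + 16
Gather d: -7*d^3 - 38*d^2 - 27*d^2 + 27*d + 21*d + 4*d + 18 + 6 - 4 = -7*d^3 - 65*d^2 + 52*d + 20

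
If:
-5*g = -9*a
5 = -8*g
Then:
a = -25/72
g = -5/8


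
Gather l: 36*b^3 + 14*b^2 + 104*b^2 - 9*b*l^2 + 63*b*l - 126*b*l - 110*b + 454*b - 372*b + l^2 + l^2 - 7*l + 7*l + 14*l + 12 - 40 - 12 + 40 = 36*b^3 + 118*b^2 - 28*b + l^2*(2 - 9*b) + l*(14 - 63*b)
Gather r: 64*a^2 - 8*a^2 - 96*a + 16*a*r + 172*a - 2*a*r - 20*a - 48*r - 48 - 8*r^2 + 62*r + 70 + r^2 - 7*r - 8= 56*a^2 + 56*a - 7*r^2 + r*(14*a + 7) + 14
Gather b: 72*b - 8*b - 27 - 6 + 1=64*b - 32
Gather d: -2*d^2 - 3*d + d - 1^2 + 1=-2*d^2 - 2*d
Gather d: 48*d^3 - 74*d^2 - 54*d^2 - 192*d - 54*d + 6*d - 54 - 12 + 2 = 48*d^3 - 128*d^2 - 240*d - 64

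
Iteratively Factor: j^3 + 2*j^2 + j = (j + 1)*(j^2 + j) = j*(j + 1)*(j + 1)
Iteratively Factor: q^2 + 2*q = (q)*(q + 2)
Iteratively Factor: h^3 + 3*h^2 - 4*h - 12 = (h + 3)*(h^2 - 4) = (h - 2)*(h + 3)*(h + 2)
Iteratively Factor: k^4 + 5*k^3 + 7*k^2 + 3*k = (k)*(k^3 + 5*k^2 + 7*k + 3) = k*(k + 1)*(k^2 + 4*k + 3) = k*(k + 1)^2*(k + 3)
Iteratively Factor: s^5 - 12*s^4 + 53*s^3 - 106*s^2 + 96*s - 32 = (s - 4)*(s^4 - 8*s^3 + 21*s^2 - 22*s + 8) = (s - 4)*(s - 1)*(s^3 - 7*s^2 + 14*s - 8) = (s - 4)*(s - 2)*(s - 1)*(s^2 - 5*s + 4) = (s - 4)*(s - 2)*(s - 1)^2*(s - 4)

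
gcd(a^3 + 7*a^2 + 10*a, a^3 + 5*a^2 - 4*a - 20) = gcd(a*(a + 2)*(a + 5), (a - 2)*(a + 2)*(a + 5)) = a^2 + 7*a + 10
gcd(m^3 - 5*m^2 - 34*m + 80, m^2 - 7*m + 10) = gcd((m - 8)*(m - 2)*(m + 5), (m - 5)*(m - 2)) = m - 2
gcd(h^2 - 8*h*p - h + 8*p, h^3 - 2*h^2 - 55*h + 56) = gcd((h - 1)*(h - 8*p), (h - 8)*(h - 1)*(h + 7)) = h - 1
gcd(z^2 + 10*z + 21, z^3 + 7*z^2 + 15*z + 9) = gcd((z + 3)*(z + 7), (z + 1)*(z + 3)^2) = z + 3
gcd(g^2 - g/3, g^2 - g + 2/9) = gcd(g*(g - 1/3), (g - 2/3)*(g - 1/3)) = g - 1/3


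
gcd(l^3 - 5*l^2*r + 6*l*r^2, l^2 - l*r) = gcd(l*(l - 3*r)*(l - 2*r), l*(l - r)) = l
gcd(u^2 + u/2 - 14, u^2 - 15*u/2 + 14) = u - 7/2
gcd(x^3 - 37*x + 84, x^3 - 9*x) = x - 3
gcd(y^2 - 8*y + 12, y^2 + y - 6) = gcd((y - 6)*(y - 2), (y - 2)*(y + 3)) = y - 2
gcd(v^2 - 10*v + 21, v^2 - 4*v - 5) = 1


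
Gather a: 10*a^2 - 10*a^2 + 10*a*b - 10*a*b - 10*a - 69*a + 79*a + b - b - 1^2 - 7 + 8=0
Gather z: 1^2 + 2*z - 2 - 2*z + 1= 0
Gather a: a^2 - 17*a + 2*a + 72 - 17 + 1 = a^2 - 15*a + 56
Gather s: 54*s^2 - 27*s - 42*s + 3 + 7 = 54*s^2 - 69*s + 10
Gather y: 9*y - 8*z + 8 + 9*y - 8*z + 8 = 18*y - 16*z + 16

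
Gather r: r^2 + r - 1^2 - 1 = r^2 + r - 2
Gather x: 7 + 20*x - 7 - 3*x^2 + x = -3*x^2 + 21*x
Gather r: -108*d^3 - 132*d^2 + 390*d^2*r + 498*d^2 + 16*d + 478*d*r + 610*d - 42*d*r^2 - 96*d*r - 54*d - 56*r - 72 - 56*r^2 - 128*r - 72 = -108*d^3 + 366*d^2 + 572*d + r^2*(-42*d - 56) + r*(390*d^2 + 382*d - 184) - 144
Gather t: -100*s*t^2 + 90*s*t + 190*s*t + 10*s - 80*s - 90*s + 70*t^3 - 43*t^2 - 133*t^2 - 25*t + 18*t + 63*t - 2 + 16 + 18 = -160*s + 70*t^3 + t^2*(-100*s - 176) + t*(280*s + 56) + 32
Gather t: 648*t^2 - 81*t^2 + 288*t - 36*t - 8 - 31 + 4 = 567*t^2 + 252*t - 35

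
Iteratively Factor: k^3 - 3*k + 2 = (k - 1)*(k^2 + k - 2) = (k - 1)*(k + 2)*(k - 1)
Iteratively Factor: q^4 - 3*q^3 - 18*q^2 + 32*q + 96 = (q - 4)*(q^3 + q^2 - 14*q - 24) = (q - 4)*(q + 2)*(q^2 - q - 12) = (q - 4)*(q + 2)*(q + 3)*(q - 4)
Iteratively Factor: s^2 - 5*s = (s)*(s - 5)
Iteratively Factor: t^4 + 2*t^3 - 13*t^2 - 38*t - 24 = (t + 2)*(t^3 - 13*t - 12) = (t + 2)*(t + 3)*(t^2 - 3*t - 4) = (t + 1)*(t + 2)*(t + 3)*(t - 4)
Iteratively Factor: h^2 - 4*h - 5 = (h + 1)*(h - 5)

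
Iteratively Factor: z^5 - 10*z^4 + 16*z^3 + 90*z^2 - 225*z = (z - 5)*(z^4 - 5*z^3 - 9*z^2 + 45*z) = (z - 5)^2*(z^3 - 9*z) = (z - 5)^2*(z - 3)*(z^2 + 3*z) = (z - 5)^2*(z - 3)*(z + 3)*(z)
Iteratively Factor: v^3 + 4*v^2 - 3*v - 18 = (v + 3)*(v^2 + v - 6) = (v + 3)^2*(v - 2)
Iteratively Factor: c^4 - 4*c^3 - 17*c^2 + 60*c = (c)*(c^3 - 4*c^2 - 17*c + 60) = c*(c - 5)*(c^2 + c - 12) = c*(c - 5)*(c - 3)*(c + 4)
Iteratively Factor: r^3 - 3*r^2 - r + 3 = (r - 1)*(r^2 - 2*r - 3) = (r - 3)*(r - 1)*(r + 1)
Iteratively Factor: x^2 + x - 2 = (x + 2)*(x - 1)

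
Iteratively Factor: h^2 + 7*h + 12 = (h + 3)*(h + 4)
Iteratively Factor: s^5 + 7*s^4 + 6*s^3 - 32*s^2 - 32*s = (s + 1)*(s^4 + 6*s^3 - 32*s) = s*(s + 1)*(s^3 + 6*s^2 - 32) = s*(s + 1)*(s + 4)*(s^2 + 2*s - 8) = s*(s - 2)*(s + 1)*(s + 4)*(s + 4)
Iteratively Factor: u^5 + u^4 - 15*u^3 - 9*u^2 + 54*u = (u - 2)*(u^4 + 3*u^3 - 9*u^2 - 27*u) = u*(u - 2)*(u^3 + 3*u^2 - 9*u - 27) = u*(u - 2)*(u + 3)*(u^2 - 9) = u*(u - 3)*(u - 2)*(u + 3)*(u + 3)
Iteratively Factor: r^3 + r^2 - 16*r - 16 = (r + 4)*(r^2 - 3*r - 4) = (r - 4)*(r + 4)*(r + 1)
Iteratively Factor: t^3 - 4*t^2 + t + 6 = (t - 2)*(t^2 - 2*t - 3) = (t - 3)*(t - 2)*(t + 1)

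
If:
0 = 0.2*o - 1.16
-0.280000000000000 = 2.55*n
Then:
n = -0.11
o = 5.80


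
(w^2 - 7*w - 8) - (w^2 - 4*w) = -3*w - 8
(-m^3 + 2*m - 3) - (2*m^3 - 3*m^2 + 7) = -3*m^3 + 3*m^2 + 2*m - 10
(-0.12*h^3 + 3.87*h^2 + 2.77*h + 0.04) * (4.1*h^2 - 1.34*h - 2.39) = -0.492*h^5 + 16.0278*h^4 + 6.458*h^3 - 12.7971*h^2 - 6.6739*h - 0.0956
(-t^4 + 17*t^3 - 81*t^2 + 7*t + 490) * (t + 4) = -t^5 + 13*t^4 - 13*t^3 - 317*t^2 + 518*t + 1960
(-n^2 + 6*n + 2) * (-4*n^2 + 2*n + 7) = 4*n^4 - 26*n^3 - 3*n^2 + 46*n + 14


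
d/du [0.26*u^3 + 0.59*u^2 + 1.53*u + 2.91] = 0.78*u^2 + 1.18*u + 1.53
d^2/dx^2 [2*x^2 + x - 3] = 4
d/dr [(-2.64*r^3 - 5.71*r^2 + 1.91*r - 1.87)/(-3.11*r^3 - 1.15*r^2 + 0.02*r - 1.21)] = (-14.7221*r^4 + 11.7746*r^3 - 5.7816*r^2 + 9.5172*r - 2.2737)/(9.6721*r^6 + 7.153*r^5 + 1.1981*r^4 + 7.4802*r^3 + 2.7834*r^2 - 0.0484*r + 1.4641)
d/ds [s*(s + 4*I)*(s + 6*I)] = 3*s^2 + 20*I*s - 24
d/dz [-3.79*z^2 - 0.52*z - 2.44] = -7.58*z - 0.52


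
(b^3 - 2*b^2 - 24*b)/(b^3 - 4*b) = (b^2 - 2*b - 24)/(b^2 - 4)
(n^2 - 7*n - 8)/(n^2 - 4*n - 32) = (n + 1)/(n + 4)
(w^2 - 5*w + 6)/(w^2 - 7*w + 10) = (w - 3)/(w - 5)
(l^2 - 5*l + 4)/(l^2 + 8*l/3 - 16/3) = 3*(l^2 - 5*l + 4)/(3*l^2 + 8*l - 16)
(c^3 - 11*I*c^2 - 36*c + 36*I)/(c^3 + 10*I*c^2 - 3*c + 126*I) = (c^2 - 8*I*c - 12)/(c^2 + 13*I*c - 42)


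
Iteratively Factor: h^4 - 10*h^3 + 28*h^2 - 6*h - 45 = (h - 5)*(h^3 - 5*h^2 + 3*h + 9) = (h - 5)*(h - 3)*(h^2 - 2*h - 3) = (h - 5)*(h - 3)*(h + 1)*(h - 3)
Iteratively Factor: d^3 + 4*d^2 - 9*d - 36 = (d + 4)*(d^2 - 9) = (d + 3)*(d + 4)*(d - 3)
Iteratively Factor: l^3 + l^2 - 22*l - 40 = (l - 5)*(l^2 + 6*l + 8) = (l - 5)*(l + 4)*(l + 2)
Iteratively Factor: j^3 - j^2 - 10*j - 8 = (j - 4)*(j^2 + 3*j + 2) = (j - 4)*(j + 1)*(j + 2)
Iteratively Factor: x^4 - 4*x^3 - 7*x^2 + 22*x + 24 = (x + 1)*(x^3 - 5*x^2 - 2*x + 24) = (x + 1)*(x + 2)*(x^2 - 7*x + 12) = (x - 4)*(x + 1)*(x + 2)*(x - 3)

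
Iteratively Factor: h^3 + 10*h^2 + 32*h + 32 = (h + 2)*(h^2 + 8*h + 16) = (h + 2)*(h + 4)*(h + 4)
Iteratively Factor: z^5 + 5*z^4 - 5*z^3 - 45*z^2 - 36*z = (z + 1)*(z^4 + 4*z^3 - 9*z^2 - 36*z) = (z + 1)*(z + 4)*(z^3 - 9*z) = (z + 1)*(z + 3)*(z + 4)*(z^2 - 3*z) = (z - 3)*(z + 1)*(z + 3)*(z + 4)*(z)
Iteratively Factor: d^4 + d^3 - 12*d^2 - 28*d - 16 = (d + 2)*(d^3 - d^2 - 10*d - 8) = (d - 4)*(d + 2)*(d^2 + 3*d + 2) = (d - 4)*(d + 1)*(d + 2)*(d + 2)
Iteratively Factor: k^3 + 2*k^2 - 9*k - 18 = (k + 2)*(k^2 - 9) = (k + 2)*(k + 3)*(k - 3)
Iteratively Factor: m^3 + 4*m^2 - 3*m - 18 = (m + 3)*(m^2 + m - 6) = (m + 3)^2*(m - 2)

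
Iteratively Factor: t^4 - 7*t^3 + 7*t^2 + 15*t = (t)*(t^3 - 7*t^2 + 7*t + 15) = t*(t - 3)*(t^2 - 4*t - 5) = t*(t - 3)*(t + 1)*(t - 5)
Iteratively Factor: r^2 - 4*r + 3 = (r - 1)*(r - 3)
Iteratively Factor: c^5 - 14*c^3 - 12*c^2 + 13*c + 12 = (c + 3)*(c^4 - 3*c^3 - 5*c^2 + 3*c + 4) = (c - 4)*(c + 3)*(c^3 + c^2 - c - 1) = (c - 4)*(c + 1)*(c + 3)*(c^2 - 1) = (c - 4)*(c + 1)^2*(c + 3)*(c - 1)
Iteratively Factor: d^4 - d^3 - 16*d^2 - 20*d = (d + 2)*(d^3 - 3*d^2 - 10*d) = (d + 2)^2*(d^2 - 5*d) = (d - 5)*(d + 2)^2*(d)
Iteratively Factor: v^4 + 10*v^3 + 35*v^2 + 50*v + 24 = (v + 4)*(v^3 + 6*v^2 + 11*v + 6) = (v + 1)*(v + 4)*(v^2 + 5*v + 6) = (v + 1)*(v + 2)*(v + 4)*(v + 3)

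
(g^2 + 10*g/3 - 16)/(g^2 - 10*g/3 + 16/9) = 3*(g + 6)/(3*g - 2)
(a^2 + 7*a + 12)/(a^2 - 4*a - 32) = (a + 3)/(a - 8)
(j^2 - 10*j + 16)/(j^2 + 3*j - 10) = (j - 8)/(j + 5)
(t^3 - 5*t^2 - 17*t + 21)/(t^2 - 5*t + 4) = (t^2 - 4*t - 21)/(t - 4)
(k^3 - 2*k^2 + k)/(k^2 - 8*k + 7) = k*(k - 1)/(k - 7)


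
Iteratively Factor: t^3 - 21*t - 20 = (t + 1)*(t^2 - t - 20) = (t + 1)*(t + 4)*(t - 5)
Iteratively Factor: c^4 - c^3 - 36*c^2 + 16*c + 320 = (c + 4)*(c^3 - 5*c^2 - 16*c + 80) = (c - 5)*(c + 4)*(c^2 - 16) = (c - 5)*(c + 4)^2*(c - 4)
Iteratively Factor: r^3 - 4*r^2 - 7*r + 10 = (r + 2)*(r^2 - 6*r + 5) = (r - 5)*(r + 2)*(r - 1)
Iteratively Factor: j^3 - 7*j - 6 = (j + 2)*(j^2 - 2*j - 3) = (j - 3)*(j + 2)*(j + 1)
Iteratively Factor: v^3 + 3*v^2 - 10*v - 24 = (v + 2)*(v^2 + v - 12) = (v + 2)*(v + 4)*(v - 3)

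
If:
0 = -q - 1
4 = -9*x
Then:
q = -1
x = -4/9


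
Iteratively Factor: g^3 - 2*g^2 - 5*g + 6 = (g - 1)*(g^2 - g - 6) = (g - 3)*(g - 1)*(g + 2)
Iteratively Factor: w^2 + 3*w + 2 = (w + 1)*(w + 2)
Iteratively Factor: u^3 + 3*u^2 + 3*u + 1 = (u + 1)*(u^2 + 2*u + 1) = (u + 1)^2*(u + 1)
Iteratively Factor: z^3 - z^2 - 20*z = (z - 5)*(z^2 + 4*z) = (z - 5)*(z + 4)*(z)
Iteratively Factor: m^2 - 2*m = (m)*(m - 2)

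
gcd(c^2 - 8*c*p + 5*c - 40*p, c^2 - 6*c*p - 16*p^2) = -c + 8*p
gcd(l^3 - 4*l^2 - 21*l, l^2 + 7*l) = l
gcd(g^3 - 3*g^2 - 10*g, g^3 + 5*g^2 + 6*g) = g^2 + 2*g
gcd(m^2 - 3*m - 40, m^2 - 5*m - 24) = m - 8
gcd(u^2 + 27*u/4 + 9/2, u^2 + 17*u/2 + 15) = u + 6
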